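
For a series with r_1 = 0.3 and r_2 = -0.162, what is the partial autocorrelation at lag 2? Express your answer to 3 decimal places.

-0.277

φ_{22} = (r_2 − r_1²) / (1 − r_1²)
r_1² = (0.3)² = 0.09
Numerator = -0.162 − 0.0900 = -0.2520; denominator = 1 − 0.0900 = 0.9100
φ_{22} = -0.2520 / 0.9100 = -0.277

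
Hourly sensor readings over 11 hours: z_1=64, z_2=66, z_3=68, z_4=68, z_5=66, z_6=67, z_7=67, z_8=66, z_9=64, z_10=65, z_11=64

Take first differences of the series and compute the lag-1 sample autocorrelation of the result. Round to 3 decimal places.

First differences Δz: 2, 2, 0, -2, 1, 0, -1, -2, 1, -1
Mean of differences = 0.0000
Numerator Σ(Δz_t−Δz̄)(Δz_{t+1}−Δz̄) = 1.0000
Denominator Σ(Δz_t−Δz̄)² = 20.0000
r_1(Δz) = 1.0000 / 20.0000 = 0.050

0.050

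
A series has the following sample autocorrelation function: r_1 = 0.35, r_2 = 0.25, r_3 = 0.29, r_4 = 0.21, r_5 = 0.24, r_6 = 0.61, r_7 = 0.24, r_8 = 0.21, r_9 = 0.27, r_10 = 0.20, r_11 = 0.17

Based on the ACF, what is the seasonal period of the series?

The largest autocorrelation is r_6 = 0.61; the remaining lags stay at or below 0.35. The elevated value at lag 1 (0.35), dropping to 0.25 at lag 2, reflects decaying short-term dependence rather than seasonality.
The dominant spike at lag 6 indicates a seasonal period of 6.

6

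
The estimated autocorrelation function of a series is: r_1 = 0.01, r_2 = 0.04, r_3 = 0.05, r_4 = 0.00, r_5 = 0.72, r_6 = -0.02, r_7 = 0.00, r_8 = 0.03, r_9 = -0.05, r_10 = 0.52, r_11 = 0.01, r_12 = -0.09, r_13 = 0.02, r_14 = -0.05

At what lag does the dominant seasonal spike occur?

The largest autocorrelation is r_5 = 0.72, with a weaker echo at lag 10 (0.52); the remaining lags stay at or below 0.05.
The dominant spike at lag 5 indicates a seasonal period of 5.

5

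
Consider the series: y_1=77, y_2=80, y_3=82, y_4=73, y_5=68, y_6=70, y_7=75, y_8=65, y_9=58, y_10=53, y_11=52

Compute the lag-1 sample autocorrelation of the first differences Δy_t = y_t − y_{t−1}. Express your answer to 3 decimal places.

First differences Δy: 3, 2, -9, -5, 2, 5, -10, -7, -5, -1
Mean of differences = -2.5000
Numerator Σ(Δy_t−Δȳ)(Δy_{t+1}−Δȳ) = 19.2500
Denominator Σ(Δy_t−Δȳ)² = 260.5000
r_1(Δy) = 19.2500 / 260.5000 = 0.074

0.074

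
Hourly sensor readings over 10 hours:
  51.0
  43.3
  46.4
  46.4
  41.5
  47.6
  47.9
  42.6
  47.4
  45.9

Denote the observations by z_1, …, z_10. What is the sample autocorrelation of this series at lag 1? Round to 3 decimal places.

-0.437

Mean z̄ = (51.0 + 43.3 + 46.4 + 46.4 + 41.5 + 47.6 + 47.9 + 42.6 + 47.4 + 45.9)/10 = 46.0000
Numerator Σ_{t=1}^{9}(z_t−z̄)(z_{t+1}−z̄) = -31.7400
Denominator Σ(z_t−z̄)² = 72.5600
r_1 = -31.7400 / 72.5600 = -0.437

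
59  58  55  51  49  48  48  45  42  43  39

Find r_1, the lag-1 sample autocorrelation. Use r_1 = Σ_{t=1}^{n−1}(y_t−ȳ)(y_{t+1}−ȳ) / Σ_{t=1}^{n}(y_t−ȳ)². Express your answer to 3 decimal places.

Mean ȳ = (59 + 58 + 55 + 51 + 49 + 48 + 48 + 45 + 42 + 43 + 39)/11 = 48.8182
Numerator Σ_{t=1}^{10}(y_t−ȳ)(y_{t+1}−ȳ) = 290.6033
Denominator Σ(y_t−ȳ)² = 423.6364
r_1 = 290.6033 / 423.6364 = 0.686

0.686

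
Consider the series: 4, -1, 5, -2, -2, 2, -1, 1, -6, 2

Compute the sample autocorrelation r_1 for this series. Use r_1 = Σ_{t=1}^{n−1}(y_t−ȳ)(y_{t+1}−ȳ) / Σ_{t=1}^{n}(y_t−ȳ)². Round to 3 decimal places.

Mean ȳ = (4 − 1 + 5 − 2 − 2 + 2 − 1 + 1 − 6 + 2)/10 = 0.2000
Numerator Σ_{t=1}^{9}(y_t−ȳ)(y_{t+1}−ȳ) = -39.2400
Denominator Σ(y_t−ȳ)² = 95.6000
r_1 = -39.2400 / 95.6000 = -0.410

-0.410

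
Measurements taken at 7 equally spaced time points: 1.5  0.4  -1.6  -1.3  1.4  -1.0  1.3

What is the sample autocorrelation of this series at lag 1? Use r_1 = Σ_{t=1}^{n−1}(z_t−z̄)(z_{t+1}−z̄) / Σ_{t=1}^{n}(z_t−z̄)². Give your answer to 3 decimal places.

-0.203

Mean z̄ = (1.5 + 0.4 − 1.6 − 1.3 + 1.4 − 1.0 + 1.3)/7 = 0.1000
Deviations from mean: 1.4000, 0.3000, -1.7000, -1.4000, 1.3000, -1.1000, 1.2000
Numerator Σ_{t=1}^{6}(z_t−z̄)(z_{t+1}−z̄) = -2.2800
Denominator Σ(z_t−z̄)² = 11.2400
r_1 = -2.2800 / 11.2400 = -0.203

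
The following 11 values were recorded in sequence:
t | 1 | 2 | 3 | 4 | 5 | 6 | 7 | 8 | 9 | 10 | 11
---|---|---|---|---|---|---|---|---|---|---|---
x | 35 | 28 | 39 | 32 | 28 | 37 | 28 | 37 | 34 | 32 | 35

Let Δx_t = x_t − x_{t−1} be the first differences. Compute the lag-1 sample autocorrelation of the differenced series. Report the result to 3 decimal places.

-0.702

First differences Δx: -7, 11, -7, -4, 9, -9, 9, -3, -2, 3
Mean of differences = 0.0000
Numerator Σ(Δx_t−Δx̄)(Δx_{t+1}−Δx̄) = -351.0000
Denominator Σ(Δx_t−Δx̄)² = 500.0000
r_1(Δx) = -351.0000 / 500.0000 = -0.702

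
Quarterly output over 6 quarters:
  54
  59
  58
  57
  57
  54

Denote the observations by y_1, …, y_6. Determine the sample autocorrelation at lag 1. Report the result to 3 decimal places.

Mean ȳ = (54 + 59 + 58 + 57 + 57 + 54)/6 = 56.5000
Numerator Σ_{t=1}^{5}(y_t−ȳ)(y_{t+1}−ȳ) = -2.7500
Denominator Σ(y_t−ȳ)² = 21.5000
r_1 = -2.7500 / 21.5000 = -0.128

-0.128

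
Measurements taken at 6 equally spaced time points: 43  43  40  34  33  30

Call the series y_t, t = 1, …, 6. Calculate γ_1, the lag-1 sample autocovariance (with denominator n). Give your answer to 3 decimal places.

Mean ȳ = (43 + 43 + 40 + 34 + 33 + 30)/6 = 37.1667
Σ_{t=1}^{5}(y_t−ȳ)(y_{t+1}−ȳ) = 84.6389
γ_1 = 84.6389 / 6 = 14.106

14.106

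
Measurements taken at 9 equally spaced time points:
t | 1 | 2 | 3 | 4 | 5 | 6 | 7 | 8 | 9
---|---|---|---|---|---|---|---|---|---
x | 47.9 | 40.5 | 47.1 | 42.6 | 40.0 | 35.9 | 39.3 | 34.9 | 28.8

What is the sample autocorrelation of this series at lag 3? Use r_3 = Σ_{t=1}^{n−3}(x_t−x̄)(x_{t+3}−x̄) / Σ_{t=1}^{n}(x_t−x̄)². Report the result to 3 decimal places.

Mean x̄ = (47.9 + 40.5 + 47.1 + 42.6 + 40.0 + 35.9 + 39.3 + 34.9 + 28.8)/9 = 39.6667
Numerator Σ_{t=1}^{6}(x_t−x̄)(x_{t+3}−x̄) = 34.6967
Denominator Σ(x_t−x̄)² = 287.5800
r_3 = 34.6967 / 287.5800 = 0.121

0.121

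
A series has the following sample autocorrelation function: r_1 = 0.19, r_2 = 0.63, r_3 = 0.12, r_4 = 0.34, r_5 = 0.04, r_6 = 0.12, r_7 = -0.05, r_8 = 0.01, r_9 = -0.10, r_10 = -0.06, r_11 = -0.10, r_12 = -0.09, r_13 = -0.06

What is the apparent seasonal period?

The largest autocorrelation is r_2 = 0.63, with a weaker echo at lag 4 (0.34); the remaining lags stay at or below 0.19.
The dominant spike at lag 2 indicates a seasonal period of 2.

2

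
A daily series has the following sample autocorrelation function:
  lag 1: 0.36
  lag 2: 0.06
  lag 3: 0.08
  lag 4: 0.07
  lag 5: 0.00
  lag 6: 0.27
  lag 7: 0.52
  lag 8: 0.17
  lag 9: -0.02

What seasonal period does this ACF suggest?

The largest autocorrelation is r_7 = 0.52; the remaining lags stay at or below 0.36. The elevated value at lag 1 (0.36), dropping to 0.06 at lag 2, reflects decaying short-term dependence rather than seasonality.
The dominant spike at lag 7 indicates a seasonal period of 7.

7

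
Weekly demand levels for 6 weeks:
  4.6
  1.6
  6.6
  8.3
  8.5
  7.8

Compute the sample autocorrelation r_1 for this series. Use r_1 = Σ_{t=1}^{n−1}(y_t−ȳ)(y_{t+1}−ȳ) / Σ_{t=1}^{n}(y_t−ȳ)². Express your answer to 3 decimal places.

Mean ȳ = (4.6 + 1.6 + 6.6 + 8.3 + 8.5 + 7.8)/6 = 6.2333
Σ(y_t−ȳ)(y_{t+1}−ȳ) = (7.5678) + (-1.6989) + (0.7578) + (4.6844) + (3.5511) = 14.8622
Denominator Σ(y_t−ȳ)² = 36.1333
r_1 = 14.8622 / 36.1333 = 0.411

0.411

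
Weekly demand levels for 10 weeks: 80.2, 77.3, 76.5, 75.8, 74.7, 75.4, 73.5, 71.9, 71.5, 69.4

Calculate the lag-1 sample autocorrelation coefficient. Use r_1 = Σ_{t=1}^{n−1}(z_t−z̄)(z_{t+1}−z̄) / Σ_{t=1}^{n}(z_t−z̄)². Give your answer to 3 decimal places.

Mean z̄ = (80.2 + 77.3 + 76.5 + 75.8 + 74.7 + 75.4 + 73.5 + 71.9 + 71.5 + 69.4)/10 = 74.6200
Numerator Σ_{t=1}^{9}(z_t−z̄)(z_{t+1}−z̄) = 49.3136
Denominator Σ(z_t−z̄)² = 89.4960
r_1 = 49.3136 / 89.4960 = 0.551

0.551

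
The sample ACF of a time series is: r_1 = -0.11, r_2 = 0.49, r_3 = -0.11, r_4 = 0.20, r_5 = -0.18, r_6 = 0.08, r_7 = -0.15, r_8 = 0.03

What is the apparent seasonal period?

The largest autocorrelation is r_2 = 0.49, with a weaker echo at lag 4 (0.20); the remaining lags stay at or below 0.08.
The dominant spike at lag 2 indicates a seasonal period of 2.

2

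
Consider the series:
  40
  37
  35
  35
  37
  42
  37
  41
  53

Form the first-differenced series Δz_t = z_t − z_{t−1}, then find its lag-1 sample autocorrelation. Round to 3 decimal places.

First differences Δz: -3, -2, 0, 2, 5, -5, 4, 12
Mean of differences = 1.6250
Numerator Σ(Δz_t−Δz̄)(Δz_{t+1}−Δz̄) = 9.8594
Denominator Σ(Δz_t−Δz̄)² = 205.8750
r_1(Δz) = 9.8594 / 205.8750 = 0.048

0.048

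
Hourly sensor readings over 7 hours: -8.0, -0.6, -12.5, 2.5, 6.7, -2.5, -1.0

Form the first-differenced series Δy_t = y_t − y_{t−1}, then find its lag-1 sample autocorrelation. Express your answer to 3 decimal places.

First differences Δy: 7.4, -11.9, 15.0, 4.2, -9.2, 1.5
Mean of differences = 1.1667
Numerator Σ(Δy_t−Δȳ)(Δy_{t+1}−Δȳ) = -255.1444
Denominator Σ(Δy_t−Δȳ)² = 517.7333
r_1(Δy) = -255.1444 / 517.7333 = -0.493

-0.493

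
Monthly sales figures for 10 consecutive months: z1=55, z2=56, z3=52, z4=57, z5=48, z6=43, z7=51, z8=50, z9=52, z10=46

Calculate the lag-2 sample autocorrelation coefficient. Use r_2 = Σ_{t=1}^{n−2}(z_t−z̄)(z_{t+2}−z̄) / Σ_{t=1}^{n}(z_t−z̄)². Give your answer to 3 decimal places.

-0.022

Mean z̄ = (55 + 56 + 52 + 57 + 48 + 43 + 51 + 50 + 52 + 46)/10 = 51.0000
Numerator Σ_{t=1}^{8}(z_t−z̄)(z_{t+2}−z̄) = -4.0000
Denominator Σ(z_t−z̄)² = 178.0000
r_2 = -4.0000 / 178.0000 = -0.022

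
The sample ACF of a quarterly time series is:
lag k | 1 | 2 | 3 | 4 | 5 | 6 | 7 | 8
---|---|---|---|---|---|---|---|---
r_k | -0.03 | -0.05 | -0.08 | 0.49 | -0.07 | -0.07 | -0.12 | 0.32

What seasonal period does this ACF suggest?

4

The largest autocorrelation is r_4 = 0.49, with a weaker echo at lag 8 (0.32); the remaining lags stay at or below -0.03.
The dominant spike at lag 4 indicates a seasonal period of 4.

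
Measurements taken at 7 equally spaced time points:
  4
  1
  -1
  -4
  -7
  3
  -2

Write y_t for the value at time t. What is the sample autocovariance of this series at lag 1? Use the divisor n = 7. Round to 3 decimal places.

0.058

Mean ȳ = (4 + 1 − 1 − 4 − 7 + 3 − 2)/7 = -0.8571
Σ_{t=1}^{6}(y_t−ȳ)(y_{t+1}−ȳ) = 0.4082
γ_1 = 0.4082 / 7 = 0.058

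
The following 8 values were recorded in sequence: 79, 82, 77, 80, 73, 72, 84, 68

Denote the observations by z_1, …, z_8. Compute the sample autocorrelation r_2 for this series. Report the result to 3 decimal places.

0.078

Mean z̄ = (79 + 82 + 77 + 80 + 73 + 72 + 84 + 68)/8 = 76.8750
Numerator Σ_{t=1}^{6}(z_t−z̄)(z_{t+2}−z̄) = 16.2188
Denominator Σ(z_t−z̄)² = 208.8750
r_2 = 16.2188 / 208.8750 = 0.078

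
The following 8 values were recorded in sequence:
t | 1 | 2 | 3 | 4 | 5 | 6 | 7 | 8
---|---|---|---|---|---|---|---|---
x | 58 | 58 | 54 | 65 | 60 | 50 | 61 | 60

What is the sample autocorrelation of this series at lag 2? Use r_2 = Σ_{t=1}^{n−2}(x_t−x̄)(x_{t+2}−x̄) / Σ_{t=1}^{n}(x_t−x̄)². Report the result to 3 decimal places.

-0.504

Mean x̄ = (58 + 58 + 54 + 65 + 60 + 50 + 61 + 60)/8 = 58.2500
Σ(x_t−x̄)(x_{t+2}−x̄) = (1.0625) + (-1.6875) + (-7.4375) + (-55.6875) + (4.8125) + (-14.4375) = -73.3750
Denominator Σ(x_t−x̄)² = 145.5000
r_2 = -73.3750 / 145.5000 = -0.504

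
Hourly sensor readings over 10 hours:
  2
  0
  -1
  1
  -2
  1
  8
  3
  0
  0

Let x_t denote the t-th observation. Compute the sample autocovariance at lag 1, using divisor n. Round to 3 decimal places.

Mean x̄ = (2 + 0 − 1 + 1 − 2 + 1 + 8 + 3 + 0 + 0)/10 = 1.2000
Σ_{t=1}^{9}(x_t−x̄)(x_{t+1}−x̄) = 13.5600
γ_1 = 13.5600 / 10 = 1.356

1.356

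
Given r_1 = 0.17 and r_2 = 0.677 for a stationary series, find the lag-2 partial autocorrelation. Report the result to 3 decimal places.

φ_{22} = (r_2 − r_1²) / (1 − r_1²)
r_1² = (0.17)² = 0.0289
Numerator = 0.677 − 0.0289 = 0.6481; denominator = 1 − 0.0289 = 0.9711
φ_{22} = 0.6481 / 0.9711 = 0.667

0.667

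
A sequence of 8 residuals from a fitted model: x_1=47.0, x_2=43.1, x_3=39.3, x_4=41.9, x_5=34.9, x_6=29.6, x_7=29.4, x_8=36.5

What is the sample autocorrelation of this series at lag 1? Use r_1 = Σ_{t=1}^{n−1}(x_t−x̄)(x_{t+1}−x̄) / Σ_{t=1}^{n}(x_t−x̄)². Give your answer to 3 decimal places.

0.550

Mean x̄ = (47.0 + 43.1 + 39.3 + 41.9 + 34.9 + 29.6 + 29.4 + 36.5)/8 = 37.7125
Deviations from mean: 9.2875, 5.3875, 1.5875, 4.1875, -2.8125, -8.1125, -8.3125, -1.2125
Σ(x_t−x̄)(x_{t+1}−x̄) = (50.0364) + (8.5527) + (6.6477) + (-11.7773) + (22.8164) + (67.4352) + (10.0789) = 153.7898
Denominator Σ(x_t−x̄)² = 279.6288
r_1 = 153.7898 / 279.6288 = 0.550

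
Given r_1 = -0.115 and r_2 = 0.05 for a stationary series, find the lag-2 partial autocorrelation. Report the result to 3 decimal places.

φ_{22} = (r_2 − r_1²) / (1 − r_1²)
r_1² = (-0.115)² = 0.013225
Numerator = 0.05 − 0.0132 = 0.0368; denominator = 1 − 0.0132 = 0.9868
φ_{22} = 0.0368 / 0.9868 = 0.037

0.037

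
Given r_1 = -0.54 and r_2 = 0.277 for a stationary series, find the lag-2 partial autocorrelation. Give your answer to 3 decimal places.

-0.021

φ_{22} = (r_2 − r_1²) / (1 − r_1²)
r_1² = (-0.54)² = 0.2916
Numerator = 0.277 − 0.2916 = -0.0146; denominator = 1 − 0.2916 = 0.7084
φ_{22} = -0.0146 / 0.7084 = -0.021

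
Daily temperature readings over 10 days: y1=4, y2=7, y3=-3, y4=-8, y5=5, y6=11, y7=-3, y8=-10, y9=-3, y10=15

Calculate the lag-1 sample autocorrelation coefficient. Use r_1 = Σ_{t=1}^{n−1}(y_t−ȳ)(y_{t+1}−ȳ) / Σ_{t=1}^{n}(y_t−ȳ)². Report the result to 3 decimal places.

0.053

Mean ȳ = (4 + 7 − 3 − 8 + 5 + 11 − 3 − 10 − 3 + 15)/10 = 1.5000
Numerator Σ_{t=1}^{9}(y_t−ȳ)(y_{t+1}−ȳ) = 31.7500
Denominator Σ(y_t−ȳ)² = 604.5000
r_1 = 31.7500 / 604.5000 = 0.053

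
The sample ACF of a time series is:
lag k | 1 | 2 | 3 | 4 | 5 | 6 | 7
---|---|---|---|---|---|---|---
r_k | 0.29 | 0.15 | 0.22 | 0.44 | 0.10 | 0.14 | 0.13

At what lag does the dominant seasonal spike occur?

The largest autocorrelation is r_4 = 0.44; the remaining lags stay at or below 0.29. The elevated value at lag 1 (0.29), dropping to 0.15 at lag 2, reflects decaying short-term dependence rather than seasonality.
The dominant spike at lag 4 indicates a seasonal period of 4.

4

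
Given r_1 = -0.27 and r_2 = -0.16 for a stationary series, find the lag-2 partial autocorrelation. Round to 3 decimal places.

-0.251

φ_{22} = (r_2 − r_1²) / (1 − r_1²)
r_1² = (-0.27)² = 0.0729
Numerator = -0.16 − 0.0729 = -0.2329; denominator = 1 − 0.0729 = 0.9271
φ_{22} = -0.2329 / 0.9271 = -0.251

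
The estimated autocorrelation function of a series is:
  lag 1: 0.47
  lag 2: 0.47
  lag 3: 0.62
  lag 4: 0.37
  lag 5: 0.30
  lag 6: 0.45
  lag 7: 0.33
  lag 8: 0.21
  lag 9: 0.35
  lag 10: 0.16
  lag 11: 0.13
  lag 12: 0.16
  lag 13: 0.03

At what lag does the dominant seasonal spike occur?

The largest autocorrelation is r_3 = 0.62; the remaining lags stay at or below 0.47.
The dominant spike at lag 3 indicates a seasonal period of 3.

3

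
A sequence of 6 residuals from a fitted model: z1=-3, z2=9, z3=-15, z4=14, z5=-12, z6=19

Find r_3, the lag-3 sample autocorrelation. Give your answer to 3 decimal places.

-0.451

Mean z̄ = (-3 + 9 − 15 + 14 − 12 + 19)/6 = 2.0000
Deviations from mean: -5.0000, 7.0000, -17.0000, 12.0000, -14.0000, 17.0000
Numerator Σ_{t=1}^{3}(z_t−z̄)(z_{t+3}−z̄) = -447.0000
Denominator Σ(z_t−z̄)² = 992.0000
r_3 = -447.0000 / 992.0000 = -0.451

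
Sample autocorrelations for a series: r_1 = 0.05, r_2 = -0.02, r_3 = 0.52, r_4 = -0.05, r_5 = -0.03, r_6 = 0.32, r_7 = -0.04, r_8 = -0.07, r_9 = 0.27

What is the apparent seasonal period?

The largest autocorrelation is r_3 = 0.52, with weaker echoes at lags 6 (0.32) and 9 (0.27); the remaining lags stay at or below 0.05.
The dominant spike at lag 3 indicates a seasonal period of 3.

3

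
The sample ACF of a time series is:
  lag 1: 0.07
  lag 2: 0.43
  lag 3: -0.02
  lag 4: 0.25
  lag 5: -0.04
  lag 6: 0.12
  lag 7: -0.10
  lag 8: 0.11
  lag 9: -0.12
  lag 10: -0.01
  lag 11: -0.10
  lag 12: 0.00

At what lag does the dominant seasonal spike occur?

2

The largest autocorrelation is r_2 = 0.43, with a weaker echo at lag 4 (0.25); the remaining lags stay at or below 0.12.
The dominant spike at lag 2 indicates a seasonal period of 2.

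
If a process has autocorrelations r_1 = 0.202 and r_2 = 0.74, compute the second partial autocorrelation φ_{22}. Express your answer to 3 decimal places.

φ_{22} = (r_2 − r_1²) / (1 − r_1²)
r_1² = (0.202)² = 0.040804
Numerator = 0.74 − 0.0408 = 0.6992; denominator = 1 − 0.0408 = 0.9592
φ_{22} = 0.6992 / 0.9592 = 0.729

0.729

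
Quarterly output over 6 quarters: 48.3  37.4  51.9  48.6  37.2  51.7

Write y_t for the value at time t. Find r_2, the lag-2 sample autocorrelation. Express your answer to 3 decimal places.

Mean ȳ = (48.3 + 37.4 + 51.9 + 48.6 + 37.2 + 51.7)/6 = 45.8500
Deviations from mean: 2.4500, -8.4500, 6.0500, 2.7500, -8.6500, 5.8500
Numerator Σ_{t=1}^{4}(y_t−ȳ)(y_{t+2}−ȳ) = -44.6600
Denominator Σ(y_t−ȳ)² = 230.6150
r_2 = -44.6600 / 230.6150 = -0.194

-0.194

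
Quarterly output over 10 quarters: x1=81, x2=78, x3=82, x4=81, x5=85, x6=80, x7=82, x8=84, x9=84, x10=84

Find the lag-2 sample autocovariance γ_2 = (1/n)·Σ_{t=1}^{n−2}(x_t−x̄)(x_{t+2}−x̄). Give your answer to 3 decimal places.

Mean x̄ = (81 + 78 + 82 + 81 + 85 + 80 + 82 + 84 + 84 + 84)/10 = 82.1000
Σ_{t=1}^{8}(x_t−x̄)(x_{t+2}−x̄) = 5.7800
γ_2 = 5.7800 / 10 = 0.578

0.578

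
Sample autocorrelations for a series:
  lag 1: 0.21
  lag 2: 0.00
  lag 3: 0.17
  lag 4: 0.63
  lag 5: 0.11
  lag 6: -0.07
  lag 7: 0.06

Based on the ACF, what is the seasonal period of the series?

The largest autocorrelation is r_4 = 0.63; the remaining lags stay at or below 0.21. The elevated value at lag 1 (0.21), dropping to 0.00 at lag 2, reflects decaying short-term dependence rather than seasonality.
The dominant spike at lag 4 indicates a seasonal period of 4.

4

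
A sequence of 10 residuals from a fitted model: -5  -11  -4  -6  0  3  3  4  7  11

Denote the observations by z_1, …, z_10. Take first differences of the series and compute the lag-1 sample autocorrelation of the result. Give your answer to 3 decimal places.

-0.533

First differences Δz: -6, 7, -2, 6, 3, 0, 1, 3, 4
Mean of differences = 1.7778
Numerator Σ(Δz_t−Δz̄)(Δz_{t+1}−Δz̄) = -70.1605
Denominator Σ(Δz_t−Δz̄)² = 131.5556
r_1(Δz) = -70.1605 / 131.5556 = -0.533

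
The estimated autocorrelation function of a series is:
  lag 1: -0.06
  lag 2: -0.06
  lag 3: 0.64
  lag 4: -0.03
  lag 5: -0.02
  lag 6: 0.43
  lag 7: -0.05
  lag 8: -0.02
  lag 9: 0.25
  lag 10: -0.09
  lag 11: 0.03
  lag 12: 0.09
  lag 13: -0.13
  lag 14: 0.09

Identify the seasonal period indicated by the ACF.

The largest autocorrelation is r_3 = 0.64, with weaker echoes at lags 6 (0.43) and 9 (0.25); the remaining lags stay at or below 0.09.
The dominant spike at lag 3 indicates a seasonal period of 3.

3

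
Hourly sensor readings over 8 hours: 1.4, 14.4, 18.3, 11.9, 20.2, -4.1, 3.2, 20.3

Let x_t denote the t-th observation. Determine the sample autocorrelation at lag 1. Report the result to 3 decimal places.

-0.142

Mean x̄ = (1.4 + 14.4 + 18.3 + 11.9 + 20.2 − 4.1 + 3.2 + 20.3)/8 = 10.7000
Deviations from mean: -9.3000, 3.7000, 7.6000, 1.2000, 9.5000, -14.8000, -7.5000, 9.6000
Σ(x_t−x̄)(x_{t+1}−x̄) = (-34.4100) + (28.1200) + (9.1200) + (11.4000) + (-140.6000) + (111.0000) + (-72.0000) = -87.3700
Denominator Σ(x_t−x̄)² = 617.0800
r_1 = -87.3700 / 617.0800 = -0.142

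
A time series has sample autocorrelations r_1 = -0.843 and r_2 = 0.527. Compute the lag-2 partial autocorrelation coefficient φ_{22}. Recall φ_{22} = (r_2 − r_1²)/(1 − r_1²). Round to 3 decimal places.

-0.635

φ_{22} = (r_2 − r_1²) / (1 − r_1²)
r_1² = (-0.843)² = 0.710649
Numerator = 0.527 − 0.7106 = -0.1836; denominator = 1 − 0.7106 = 0.2894
φ_{22} = -0.1836 / 0.2894 = -0.635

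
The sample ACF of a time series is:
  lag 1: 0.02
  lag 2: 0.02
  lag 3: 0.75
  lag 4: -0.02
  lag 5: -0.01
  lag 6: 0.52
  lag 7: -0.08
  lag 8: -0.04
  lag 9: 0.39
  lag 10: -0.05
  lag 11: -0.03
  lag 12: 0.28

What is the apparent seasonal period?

The largest autocorrelation is r_3 = 0.75, with weaker echoes at lags 6 (0.52), 9 (0.39) and 12 (0.28); the remaining lags stay at or below 0.02.
The dominant spike at lag 3 indicates a seasonal period of 3.

3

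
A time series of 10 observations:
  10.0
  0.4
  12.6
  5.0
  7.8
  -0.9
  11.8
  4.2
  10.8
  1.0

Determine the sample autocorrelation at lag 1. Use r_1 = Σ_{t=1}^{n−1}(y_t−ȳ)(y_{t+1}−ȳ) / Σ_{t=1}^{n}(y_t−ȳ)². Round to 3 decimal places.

-0.724

Mean ȳ = (10.0 + 0.4 + 12.6 + 5.0 + 7.8 − 0.9 + 11.8 + 4.2 + 10.8 + 1.0)/10 = 6.2700
Numerator Σ_{t=1}^{9}(y_t−ȳ)(y_{t+1}−ȳ) = -164.3519
Denominator Σ(y_t−ȳ)² = 226.9610
r_1 = -164.3519 / 226.9610 = -0.724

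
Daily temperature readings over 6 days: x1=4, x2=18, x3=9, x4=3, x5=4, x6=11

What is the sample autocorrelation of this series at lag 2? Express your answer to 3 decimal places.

-0.434

Mean x̄ = (4 + 18 + 9 + 3 + 4 + 11)/6 = 8.1667
Deviations from mean: -4.1667, 9.8333, 0.8333, -5.1667, -4.1667, 2.8333
Numerator Σ_{t=1}^{4}(x_t−x̄)(x_{t+2}−x̄) = -72.3889
Denominator Σ(x_t−x̄)² = 166.8333
r_2 = -72.3889 / 166.8333 = -0.434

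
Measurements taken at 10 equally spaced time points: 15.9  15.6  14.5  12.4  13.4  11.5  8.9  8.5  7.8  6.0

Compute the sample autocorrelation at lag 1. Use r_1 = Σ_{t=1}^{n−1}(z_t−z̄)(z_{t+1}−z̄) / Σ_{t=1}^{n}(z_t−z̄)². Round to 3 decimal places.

0.678

Mean z̄ = (15.9 + 15.6 + 14.5 + 12.4 + 13.4 + 11.5 + 8.9 + 8.5 + 7.8 + 6.0)/10 = 11.4500
Numerator Σ_{t=1}^{9}(z_t−z̄)(z_{t+1}−z̄) = 74.0275
Denominator Σ(z_t−z̄)² = 109.2650
r_1 = 74.0275 / 109.2650 = 0.678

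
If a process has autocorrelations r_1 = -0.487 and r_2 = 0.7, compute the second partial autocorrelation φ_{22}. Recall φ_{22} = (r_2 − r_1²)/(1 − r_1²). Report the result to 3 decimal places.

φ_{22} = (r_2 − r_1²) / (1 − r_1²)
r_1² = (-0.487)² = 0.237169
Numerator = 0.7 − 0.2372 = 0.4628; denominator = 1 − 0.2372 = 0.7628
φ_{22} = 0.4628 / 0.7628 = 0.607

0.607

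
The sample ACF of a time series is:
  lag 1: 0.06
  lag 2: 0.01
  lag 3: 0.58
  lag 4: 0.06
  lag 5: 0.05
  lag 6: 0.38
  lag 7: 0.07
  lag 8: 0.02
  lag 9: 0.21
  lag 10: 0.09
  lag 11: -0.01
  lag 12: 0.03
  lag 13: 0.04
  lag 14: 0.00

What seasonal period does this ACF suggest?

3

The largest autocorrelation is r_3 = 0.58, with weaker echoes at lags 6 (0.38) and 9 (0.21); the remaining lags stay at or below 0.09.
The dominant spike at lag 3 indicates a seasonal period of 3.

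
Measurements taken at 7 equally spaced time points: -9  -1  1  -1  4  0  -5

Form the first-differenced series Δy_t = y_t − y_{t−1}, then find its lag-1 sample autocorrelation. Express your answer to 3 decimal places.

First differences Δy: 8, 2, -2, 5, -4, -5
Mean of differences = 0.6667
Numerator Σ(Δy_t−Δȳ)(Δy_{t+1}−Δȳ) = 0.8889
Denominator Σ(Δy_t−Δȳ)² = 135.3333
r_1(Δy) = 0.8889 / 135.3333 = 0.007

0.007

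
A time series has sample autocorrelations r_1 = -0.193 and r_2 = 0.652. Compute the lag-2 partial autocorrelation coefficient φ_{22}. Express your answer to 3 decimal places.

0.639

φ_{22} = (r_2 − r_1²) / (1 − r_1²)
r_1² = (-0.193)² = 0.037249
Numerator = 0.652 − 0.0372 = 0.6148; denominator = 1 − 0.0372 = 0.9628
φ_{22} = 0.6148 / 0.9628 = 0.639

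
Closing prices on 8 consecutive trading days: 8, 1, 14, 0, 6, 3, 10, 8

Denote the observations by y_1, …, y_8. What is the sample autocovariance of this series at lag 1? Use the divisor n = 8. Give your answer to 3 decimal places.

Mean ȳ = (8 + 1 + 14 + 0 + 6 + 3 + 10 + 8)/8 = 6.2500
Σ_{t=1}^{7}(y_t−ȳ)(y_{t+1}−ȳ) = -101.5625
γ_1 = -101.5625 / 8 = -12.695

-12.695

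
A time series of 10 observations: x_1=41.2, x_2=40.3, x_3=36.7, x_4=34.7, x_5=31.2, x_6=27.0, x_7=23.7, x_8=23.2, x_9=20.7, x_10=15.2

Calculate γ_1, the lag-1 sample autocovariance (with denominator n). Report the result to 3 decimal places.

Mean x̄ = (41.2 + 40.3 + 36.7 + 34.7 + 31.2 + 27.0 + 23.7 + 23.2 + 20.7 + 15.2)/10 = 29.3900
Σ_{t=1}^{9}(x_t−x̄)(x_{t+1}−x̄) = 478.6229
γ_1 = 478.6229 / 10 = 47.862

47.862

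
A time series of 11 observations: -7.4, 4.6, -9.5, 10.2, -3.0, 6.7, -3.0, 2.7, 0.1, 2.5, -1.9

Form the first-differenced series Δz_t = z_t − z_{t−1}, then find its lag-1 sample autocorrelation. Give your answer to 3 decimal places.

-0.879

First differences Δz: 12.0, -14.1, 19.7, -13.2, 9.7, -9.7, 5.7, -2.6, 2.4, -4.4
Mean of differences = 0.5500
Numerator Σ(Δz_t−Δz̄)(Δz_{t+1}−Δz̄) = -1015.1975
Denominator Σ(Δz_t−Δz̄)² = 1154.6650
r_1(Δz) = -1015.1975 / 1154.6650 = -0.879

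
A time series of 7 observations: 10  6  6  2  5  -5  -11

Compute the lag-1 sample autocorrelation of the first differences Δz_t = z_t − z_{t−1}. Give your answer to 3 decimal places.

First differences Δz: -4, 0, -4, 3, -10, -6
Mean of differences = -3.5000
Numerator Σ(Δz_t−Δz̄)(Δz_{t+1}−Δz̄) = -32.7500
Denominator Σ(Δz_t−Δz̄)² = 103.5000
r_1(Δz) = -32.7500 / 103.5000 = -0.316

-0.316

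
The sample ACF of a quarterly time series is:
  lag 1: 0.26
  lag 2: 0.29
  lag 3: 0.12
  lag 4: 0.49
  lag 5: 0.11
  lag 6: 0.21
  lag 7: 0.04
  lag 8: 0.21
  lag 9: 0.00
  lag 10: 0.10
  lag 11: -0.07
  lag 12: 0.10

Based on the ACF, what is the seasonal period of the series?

4

The largest autocorrelation is r_4 = 0.49; the remaining lags stay at or below 0.29.
The dominant spike at lag 4 indicates a seasonal period of 4.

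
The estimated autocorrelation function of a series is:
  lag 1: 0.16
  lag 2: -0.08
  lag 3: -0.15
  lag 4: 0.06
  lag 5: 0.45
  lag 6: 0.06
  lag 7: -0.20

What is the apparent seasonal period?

The largest autocorrelation is r_5 = 0.45; the remaining lags stay at or below 0.16.
The dominant spike at lag 5 indicates a seasonal period of 5.

5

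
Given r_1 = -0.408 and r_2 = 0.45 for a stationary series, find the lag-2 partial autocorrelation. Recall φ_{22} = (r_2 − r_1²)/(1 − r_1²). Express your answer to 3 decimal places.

0.340

φ_{22} = (r_2 − r_1²) / (1 − r_1²)
r_1² = (-0.408)² = 0.166464
Numerator = 0.45 − 0.1665 = 0.2835; denominator = 1 − 0.1665 = 0.8335
φ_{22} = 0.2835 / 0.8335 = 0.340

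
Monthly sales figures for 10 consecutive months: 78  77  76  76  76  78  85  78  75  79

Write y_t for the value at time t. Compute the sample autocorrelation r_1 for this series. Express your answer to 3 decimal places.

Mean ȳ = (78 + 77 + 76 + 76 + 76 + 78 + 85 + 78 + 75 + 79)/10 = 77.8000
Numerator Σ_{t=1}^{9}(y_t−ȳ)(y_{t+1}−ȳ) = 6.3600
Denominator Σ(y_t−ȳ)² = 71.6000
r_1 = 6.3600 / 71.6000 = 0.089

0.089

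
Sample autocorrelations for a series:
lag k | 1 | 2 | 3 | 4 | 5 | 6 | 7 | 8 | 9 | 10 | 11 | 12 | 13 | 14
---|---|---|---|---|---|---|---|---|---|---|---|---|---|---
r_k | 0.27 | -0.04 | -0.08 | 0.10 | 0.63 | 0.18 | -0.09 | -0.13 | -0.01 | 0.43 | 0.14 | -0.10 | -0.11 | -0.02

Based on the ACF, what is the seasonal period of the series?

The largest autocorrelation is r_5 = 0.63, with a weaker echo at lag 10 (0.43); the remaining lags stay at or below 0.27.
The dominant spike at lag 5 indicates a seasonal period of 5.

5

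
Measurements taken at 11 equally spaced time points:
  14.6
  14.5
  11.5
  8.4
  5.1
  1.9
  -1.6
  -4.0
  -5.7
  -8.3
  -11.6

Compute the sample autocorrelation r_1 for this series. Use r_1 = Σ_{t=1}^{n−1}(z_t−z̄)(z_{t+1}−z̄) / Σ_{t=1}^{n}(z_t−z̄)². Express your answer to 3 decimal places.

0.753

Mean z̄ = (14.6 + 14.5 + 11.5 + 8.4 + 5.1 + 1.9 − 1.6 − 4.0 − 5.7 − 8.3 − 11.6)/11 = 2.2545
Numerator Σ_{t=1}^{10}(z_t−z̄)(z_{t+1}−z̄) = 643.0979
Denominator Σ(z_t−z̄)² = 854.4273
r_1 = 643.0979 / 854.4273 = 0.753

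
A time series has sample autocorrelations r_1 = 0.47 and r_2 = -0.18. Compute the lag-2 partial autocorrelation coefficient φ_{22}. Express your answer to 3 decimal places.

-0.515

φ_{22} = (r_2 − r_1²) / (1 − r_1²)
r_1² = (0.47)² = 0.2209
Numerator = -0.18 − 0.2209 = -0.4009; denominator = 1 − 0.2209 = 0.7791
φ_{22} = -0.4009 / 0.7791 = -0.515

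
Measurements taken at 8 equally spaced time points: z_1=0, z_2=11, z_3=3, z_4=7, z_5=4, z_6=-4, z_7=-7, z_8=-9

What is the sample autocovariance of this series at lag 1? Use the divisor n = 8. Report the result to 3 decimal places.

Mean z̄ = (0 + 11 + 3 + 7 + 4 − 4 − 7 − 9)/8 = 0.6250
Deviations: -0.6250, 10.3750, 2.3750, 6.3750, 3.3750, -4.6250, -7.6250, -9.6250
Σ_{t=1}^{7}(z_t−z̄)(z_{t+1}−z̄) = 147.8594
γ_1 = 147.8594 / 8 = 18.482

18.482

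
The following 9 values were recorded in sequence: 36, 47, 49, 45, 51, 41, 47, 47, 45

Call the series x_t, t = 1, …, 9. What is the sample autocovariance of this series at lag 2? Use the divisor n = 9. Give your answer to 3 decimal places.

-1.210

Mean x̄ = (36 + 47 + 49 + 45 + 51 + 41 + 47 + 47 + 45)/9 = 45.3333
Σ_{t=1}^{7}(x_t−x̄)(x_{t+2}−x̄) = -10.8889
γ_2 = -10.8889 / 9 = -1.210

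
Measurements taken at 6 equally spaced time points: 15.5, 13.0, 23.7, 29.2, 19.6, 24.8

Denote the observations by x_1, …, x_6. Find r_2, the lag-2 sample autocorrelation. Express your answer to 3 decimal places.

-0.285

Mean x̄ = (15.5 + 13.0 + 23.7 + 29.2 + 19.6 + 24.8)/6 = 20.9667
Σ(x_t−x̄)(x_{t+2}−x̄) = (-14.9422) + (-65.5922) + (-3.7356) + (31.5611) = -52.7089
Denominator Σ(x_t−x̄)² = 185.1733
r_2 = -52.7089 / 185.1733 = -0.285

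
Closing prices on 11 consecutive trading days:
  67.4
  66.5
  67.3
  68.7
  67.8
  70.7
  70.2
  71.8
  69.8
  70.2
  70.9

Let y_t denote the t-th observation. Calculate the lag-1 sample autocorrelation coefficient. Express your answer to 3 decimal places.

0.572

Mean ȳ = (67.4 + 66.5 + 67.3 + 68.7 + 67.8 + 70.7 + 70.2 + 71.8 + 69.8 + 70.2 + 70.9)/11 = 69.2091
Numerator Σ_{t=1}^{10}(y_t−ȳ)(y_{t+1}−ȳ) = 17.4981
Denominator Σ(y_t−ȳ)² = 30.6091
r_1 = 17.4981 / 30.6091 = 0.572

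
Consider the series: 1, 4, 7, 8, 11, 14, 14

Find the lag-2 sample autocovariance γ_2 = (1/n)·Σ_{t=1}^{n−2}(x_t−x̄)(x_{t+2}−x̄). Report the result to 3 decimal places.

2.968

Mean x̄ = (1 + 4 + 7 + 8 + 11 + 14 + 14)/7 = 8.4286
Deviations: -7.4286, -4.4286, -1.4286, -0.4286, 2.5714, 5.5714, 5.5714
Σ_{t=1}^{5}(x_t−x̄)(x_{t+2}−x̄) = 20.7755
γ_2 = 20.7755 / 7 = 2.968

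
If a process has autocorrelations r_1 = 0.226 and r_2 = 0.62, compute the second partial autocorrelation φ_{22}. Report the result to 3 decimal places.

0.600

φ_{22} = (r_2 − r_1²) / (1 − r_1²)
r_1² = (0.226)² = 0.051076
Numerator = 0.62 − 0.0511 = 0.5689; denominator = 1 − 0.0511 = 0.9489
φ_{22} = 0.5689 / 0.9489 = 0.600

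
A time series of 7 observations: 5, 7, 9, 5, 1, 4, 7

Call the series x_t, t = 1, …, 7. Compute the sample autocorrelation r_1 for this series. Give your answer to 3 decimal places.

0.236

Mean x̄ = (5 + 7 + 9 + 5 + 1 + 4 + 7)/7 = 5.4286
Deviations from mean: -0.4286, 1.5714, 3.5714, -0.4286, -4.4286, -1.4286, 1.5714
Numerator Σ_{t=1}^{6}(x_t−x̄)(x_{t+1}−x̄) = 9.3878
Denominator Σ(x_t−x̄)² = 39.7143
r_1 = 9.3878 / 39.7143 = 0.236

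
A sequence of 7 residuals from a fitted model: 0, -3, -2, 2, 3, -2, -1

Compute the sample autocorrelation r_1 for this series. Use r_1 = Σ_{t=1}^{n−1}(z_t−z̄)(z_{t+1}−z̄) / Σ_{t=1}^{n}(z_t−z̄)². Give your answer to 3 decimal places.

Mean z̄ = (0 − 3 − 2 + 2 + 3 − 2 − 1)/7 = -0.4286
Σ(z_t−z̄)(z_{t+1}−z̄) = (-1.1020) + (4.0408) + (-3.8163) + (8.3265) + (-5.3878) + (0.8980) = 2.9592
Denominator Σ(z_t−z̄)² = 29.7143
r_1 = 2.9592 / 29.7143 = 0.100

0.100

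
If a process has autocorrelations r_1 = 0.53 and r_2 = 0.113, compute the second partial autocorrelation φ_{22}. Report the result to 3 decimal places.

-0.233

φ_{22} = (r_2 − r_1²) / (1 − r_1²)
r_1² = (0.53)² = 0.2809
Numerator = 0.113 − 0.2809 = -0.1679; denominator = 1 − 0.2809 = 0.7191
φ_{22} = -0.1679 / 0.7191 = -0.233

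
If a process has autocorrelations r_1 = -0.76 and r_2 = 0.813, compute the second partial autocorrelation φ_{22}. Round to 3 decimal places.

φ_{22} = (r_2 − r_1²) / (1 − r_1²)
r_1² = (-0.76)² = 0.5776
Numerator = 0.813 − 0.5776 = 0.2354; denominator = 1 − 0.5776 = 0.4224
φ_{22} = 0.2354 / 0.4224 = 0.557

0.557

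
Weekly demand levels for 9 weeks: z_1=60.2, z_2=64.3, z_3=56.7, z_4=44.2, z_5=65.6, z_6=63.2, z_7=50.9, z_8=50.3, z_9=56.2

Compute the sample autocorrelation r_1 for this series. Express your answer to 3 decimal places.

-0.057

Mean z̄ = (60.2 + 64.3 + 56.7 + 44.2 + 65.6 + 63.2 + 50.9 + 50.3 + 56.2)/9 = 56.8444
Numerator Σ_{t=1}^{8}(z_t−z̄)(z_{t+1}−z̄) = -23.9553
Denominator Σ(z_t−z̄)² = 422.3822
r_1 = -23.9553 / 422.3822 = -0.057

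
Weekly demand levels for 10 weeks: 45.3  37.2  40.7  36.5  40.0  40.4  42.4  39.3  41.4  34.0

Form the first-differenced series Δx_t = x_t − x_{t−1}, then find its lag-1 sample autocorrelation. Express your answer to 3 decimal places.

First differences Δx: -8.1, 3.5, -4.2, 3.5, 0.4, 2.0, -3.1, 2.1, -7.4
Mean of differences = -1.2556
Numerator Σ(Δx_t−Δx̄)(Δx_{t+1}−Δx̄) = -80.1031
Denominator Σ(Δx_t−Δx̄)² = 166.5022
r_1(Δx) = -80.1031 / 166.5022 = -0.481

-0.481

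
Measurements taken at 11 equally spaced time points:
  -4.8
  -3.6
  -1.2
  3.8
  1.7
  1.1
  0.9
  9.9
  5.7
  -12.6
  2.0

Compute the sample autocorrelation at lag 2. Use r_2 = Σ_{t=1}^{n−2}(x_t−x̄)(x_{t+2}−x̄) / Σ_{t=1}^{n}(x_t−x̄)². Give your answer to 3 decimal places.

-0.308

Mean x̄ = (-4.8 − 3.6 − 1.2 + 3.8 + 1.7 + 1.1 + 0.9 + 9.9 + 5.7 − 12.6 + 2.0)/11 = 0.2636
Numerator Σ_{t=1}^{9}(x_t−x̄)(x_{t+2}−x̄) = -107.4826
Denominator Σ(x_t−x̄)² = 349.2855
r_2 = -107.4826 / 349.2855 = -0.308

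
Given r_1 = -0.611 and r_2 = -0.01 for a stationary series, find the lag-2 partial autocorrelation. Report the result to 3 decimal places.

-0.612

φ_{22} = (r_2 − r_1²) / (1 − r_1²)
r_1² = (-0.611)² = 0.373321
Numerator = -0.01 − 0.3733 = -0.3833; denominator = 1 − 0.3733 = 0.6267
φ_{22} = -0.3833 / 0.6267 = -0.612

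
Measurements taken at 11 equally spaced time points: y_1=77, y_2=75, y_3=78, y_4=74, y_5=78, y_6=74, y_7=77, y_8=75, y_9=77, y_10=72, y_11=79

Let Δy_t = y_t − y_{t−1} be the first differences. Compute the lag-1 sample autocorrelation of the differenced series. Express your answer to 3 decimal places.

First differences Δy: -2, 3, -4, 4, -4, 3, -2, 2, -5, 7
Mean of differences = 0.2000
Numerator Σ(Δy_t−Δȳ)(Δy_{t+1}−Δȳ) = -116.4400
Denominator Σ(Δy_t−Δȳ)² = 151.6000
r_1(Δy) = -116.4400 / 151.6000 = -0.768

-0.768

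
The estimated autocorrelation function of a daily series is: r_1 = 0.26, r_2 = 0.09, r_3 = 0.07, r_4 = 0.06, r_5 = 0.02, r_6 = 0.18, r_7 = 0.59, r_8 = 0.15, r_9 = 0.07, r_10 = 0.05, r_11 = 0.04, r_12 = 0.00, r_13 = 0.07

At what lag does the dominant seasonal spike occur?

7

The largest autocorrelation is r_7 = 0.59; the remaining lags stay at or below 0.26. The elevated value at lag 1 (0.26), dropping to 0.09 at lag 2, reflects decaying short-term dependence rather than seasonality.
The dominant spike at lag 7 indicates a seasonal period of 7.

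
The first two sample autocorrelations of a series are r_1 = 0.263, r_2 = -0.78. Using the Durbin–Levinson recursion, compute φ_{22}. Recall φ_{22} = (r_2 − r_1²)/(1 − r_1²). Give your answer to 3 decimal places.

-0.912

φ_{22} = (r_2 − r_1²) / (1 − r_1²)
r_1² = (0.263)² = 0.069169
Numerator = -0.78 − 0.0692 = -0.8492; denominator = 1 − 0.0692 = 0.9308
φ_{22} = -0.8492 / 0.9308 = -0.912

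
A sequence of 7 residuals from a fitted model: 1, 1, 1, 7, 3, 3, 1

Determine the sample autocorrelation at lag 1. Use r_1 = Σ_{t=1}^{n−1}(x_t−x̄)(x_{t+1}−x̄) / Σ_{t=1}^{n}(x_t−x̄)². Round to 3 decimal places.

Mean x̄ = (1 + 1 + 1 + 7 + 3 + 3 + 1)/7 = 2.4286
Deviations from mean: -1.4286, -1.4286, -1.4286, 4.5714, 0.5714, 0.5714, -1.4286
Σ(x_t−x̄)(x_{t+1}−x̄) = (2.0408) + (2.0408) + (-6.5306) + (2.6122) + (0.3265) + (-0.8163) = -0.3265
Denominator Σ(x_t−x̄)² = 29.7143
r_1 = -0.3265 / 29.7143 = -0.011

-0.011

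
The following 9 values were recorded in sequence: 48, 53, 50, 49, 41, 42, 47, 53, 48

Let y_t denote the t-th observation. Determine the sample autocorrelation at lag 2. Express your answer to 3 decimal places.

Mean ȳ = (48 + 53 + 50 + 49 + 41 + 42 + 47 + 53 + 48)/9 = 47.8889
Σ(y_t−ȳ)(y_{t+2}−ȳ) = (0.2346) + (5.6790) + (-14.5432) + (-6.5432) + (6.1235) + (-30.0988) + (-0.0988) = -39.2469
Denominator Σ(y_t−ȳ)² = 140.8889
r_2 = -39.2469 / 140.8889 = -0.279

-0.279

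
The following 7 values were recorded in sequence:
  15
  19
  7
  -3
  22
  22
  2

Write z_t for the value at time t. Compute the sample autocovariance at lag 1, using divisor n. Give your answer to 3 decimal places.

-12.714

Mean z̄ = (15 + 19 + 7 − 3 + 22 + 22 + 2)/7 = 12.0000
Deviations: 3.0000, 7.0000, -5.0000, -15.0000, 10.0000, 10.0000, -10.0000
Σ_{t=1}^{6}(z_t−z̄)(z_{t+1}−z̄) = -89.0000
γ_1 = -89.0000 / 7 = -12.714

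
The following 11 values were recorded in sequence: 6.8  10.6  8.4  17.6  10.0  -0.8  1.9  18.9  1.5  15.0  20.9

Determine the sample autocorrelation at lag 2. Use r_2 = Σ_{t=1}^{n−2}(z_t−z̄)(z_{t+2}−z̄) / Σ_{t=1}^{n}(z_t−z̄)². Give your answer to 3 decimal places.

-0.268

Mean z̄ = (6.8 + 10.6 + 8.4 + 17.6 + 10.0 − 0.8 + 1.9 + 18.9 + 1.5 + 15.0 + 20.9)/11 = 10.0727
Numerator Σ_{t=1}^{9}(z_t−z̄)(z_{t+2}−z̄) = -146.9215
Denominator Σ(z_t−z̄)² = 548.3818
r_2 = -146.9215 / 548.3818 = -0.268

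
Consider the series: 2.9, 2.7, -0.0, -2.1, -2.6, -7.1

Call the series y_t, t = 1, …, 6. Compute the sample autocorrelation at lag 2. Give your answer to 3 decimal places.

0.070

Mean ȳ = (2.9 + 2.7 − 0.0 − 2.1 − 2.6 − 7.1)/6 = -1.0333
Deviations from mean: 3.9333, 3.7333, 1.0333, -1.0667, -1.5667, -6.0667
Numerator Σ_{t=1}^{4}(y_t−ȳ)(y_{t+2}−ȳ) = 4.9344
Denominator Σ(y_t−ȳ)² = 70.8733
r_2 = 4.9344 / 70.8733 = 0.070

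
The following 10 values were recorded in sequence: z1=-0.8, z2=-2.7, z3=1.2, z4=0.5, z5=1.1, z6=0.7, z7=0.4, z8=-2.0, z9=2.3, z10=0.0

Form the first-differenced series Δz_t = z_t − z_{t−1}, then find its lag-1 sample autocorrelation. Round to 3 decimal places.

-0.620

First differences Δz: -1.9, 3.9, -0.7, 0.6, -0.4, -0.3, -2.4, 4.3, -2.3
Mean of differences = 0.0889
Numerator Σ(Δz_t−Δz̄)(Δz_{t+1}−Δz̄) = -30.6223
Denominator Σ(Δz_t−Δz̄)² = 49.3889
r_1(Δz) = -30.6223 / 49.3889 = -0.620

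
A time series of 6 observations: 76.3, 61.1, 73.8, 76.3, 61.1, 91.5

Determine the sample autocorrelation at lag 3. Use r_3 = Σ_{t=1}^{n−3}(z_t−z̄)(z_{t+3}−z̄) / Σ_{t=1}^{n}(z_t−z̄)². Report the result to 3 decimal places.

Mean z̄ = (76.3 + 61.1 + 73.8 + 76.3 + 61.1 + 91.5)/6 = 73.3500
Numerator Σ_{t=1}^{3}(z_t−z̄)(z_{t+3}−z̄) = 166.9325
Denominator Σ(z_t−z̄)² = 647.1550
r_3 = 166.9325 / 647.1550 = 0.258

0.258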